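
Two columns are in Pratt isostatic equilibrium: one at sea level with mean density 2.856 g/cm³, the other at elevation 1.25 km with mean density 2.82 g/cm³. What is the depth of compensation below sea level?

97.9 km

ρ_ref D = ρ (D + h) → D (ρ_ref − ρ) = ρ h.
D = ρ h/(ρ_ref − ρ) = 2.82 × 1.25 km/(2.856 − 2.82) = 97.9 km.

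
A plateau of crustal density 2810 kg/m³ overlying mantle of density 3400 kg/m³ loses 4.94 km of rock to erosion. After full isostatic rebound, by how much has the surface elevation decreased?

Rebound u = e ρ_c/ρ_m = 4.94 km × 2810/3400 = 4.083 km.
Net surface drop = e − u = 4.94 km − 4.083 km = e (ρ_m − ρ_c)/ρ_m = 0.857 km.

0.857 km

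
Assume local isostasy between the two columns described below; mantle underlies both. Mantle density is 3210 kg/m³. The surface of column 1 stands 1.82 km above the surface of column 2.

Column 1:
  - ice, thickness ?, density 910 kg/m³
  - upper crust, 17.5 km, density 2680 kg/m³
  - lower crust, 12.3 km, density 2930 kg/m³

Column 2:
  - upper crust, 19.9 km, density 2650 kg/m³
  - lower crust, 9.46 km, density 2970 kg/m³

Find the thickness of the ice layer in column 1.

Take the compensation level at the base of the deeper column (depth z_c below the surface of column 1) and equate Σ ρ_i t_i down to z_c; mantle fills any gap and the z_c terms cancel.
Column 1: x×910 + 17.5×2680 + 12.3×2930 + (z_c − 29.8 − x)×3210
Column 2: 1.82×0 + 19.9×2650 + 9.46×2970 + (z_c − 1.82 − 29.36)×3210
The z_c×3210 term appears on both sides and cancels. Collect the known terms of each column as K = Σ(ρt)_known − 3210 × (depth of known layers): K_1 = 82939 − 3210×29.8 = −12719; K_2 = 80831.2 − 3210×(1.82 + 29.36) = −19256.6.
Balance: K_1 − x×(3210 − 910) = K_2, so x = (K_1 − K_2)/(3210 − 910) = 6537.6/2300 = 2.84 km.

2.84 km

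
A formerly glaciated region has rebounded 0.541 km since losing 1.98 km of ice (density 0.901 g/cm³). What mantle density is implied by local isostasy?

3.3 g/cm³

ρ_m = ρ_ice t / u = 0.901 × 1.98 km/0.541 km = 3.3 g/cm³.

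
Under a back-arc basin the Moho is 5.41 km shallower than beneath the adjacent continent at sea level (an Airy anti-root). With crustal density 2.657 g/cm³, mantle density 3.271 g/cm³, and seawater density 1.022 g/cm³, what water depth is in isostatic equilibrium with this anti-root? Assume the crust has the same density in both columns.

2.03 km

Replacing a thickness d of crust by seawater at the top must be balanced by replacing crust with mantle at the base: d (ρ_c − ρ_w) = a (ρ_m − ρ_c).
d = a (ρ_m − ρ_c)/(ρ_c − ρ_w) = 5.41 km × 0.614/1.635 = 2.03 km.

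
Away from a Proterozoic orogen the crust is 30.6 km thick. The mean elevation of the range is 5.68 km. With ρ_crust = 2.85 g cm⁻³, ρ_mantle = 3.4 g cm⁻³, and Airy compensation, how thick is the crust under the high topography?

Root depth r = h ρ_c / (ρ_m − ρ_c) = 5.68 km × 2.85 / 0.55 = 29.43 km.
Total thickness = T + h + r = 30.6 km + 5.68 km + 29.43 km = 65.7 km.

65.7 km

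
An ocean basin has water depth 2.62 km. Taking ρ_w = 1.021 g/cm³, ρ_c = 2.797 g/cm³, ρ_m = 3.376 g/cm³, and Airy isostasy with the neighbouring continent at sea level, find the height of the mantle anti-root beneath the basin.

8.04 km

For local isostatic compensation: replacing crust with seawater at the top is compensated by replacing crust with mantle at the base: d (ρ_c − ρ_w) = a (ρ_m − ρ_c).
a = d (ρ_c − ρ_w)/(ρ_m − ρ_c) = 2.62 km × 1.776/0.579 = 8.04 km.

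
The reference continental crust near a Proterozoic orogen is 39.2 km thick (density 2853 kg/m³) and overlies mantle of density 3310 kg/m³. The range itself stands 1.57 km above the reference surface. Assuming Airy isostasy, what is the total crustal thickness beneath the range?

Root depth r = h ρ_c / (ρ_m − ρ_c) = 1.57 km × 2853 / 457 = 9.801 km.
Total thickness = T + h + r = 39.2 km + 1.57 km + 9.801 km = 50.6 km.

50.6 km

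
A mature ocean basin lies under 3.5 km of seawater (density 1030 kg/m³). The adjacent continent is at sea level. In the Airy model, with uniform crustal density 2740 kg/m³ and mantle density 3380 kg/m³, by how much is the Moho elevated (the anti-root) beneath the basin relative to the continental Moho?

Isostatic balance requires: replacing crust with seawater at the top is compensated by replacing crust with mantle at the base: d (ρ_c − ρ_w) = a (ρ_m − ρ_c).
a = d (ρ_c − ρ_w)/(ρ_m − ρ_c) = 3.5 km × 1710/640 = 9.35 km.

9.35 km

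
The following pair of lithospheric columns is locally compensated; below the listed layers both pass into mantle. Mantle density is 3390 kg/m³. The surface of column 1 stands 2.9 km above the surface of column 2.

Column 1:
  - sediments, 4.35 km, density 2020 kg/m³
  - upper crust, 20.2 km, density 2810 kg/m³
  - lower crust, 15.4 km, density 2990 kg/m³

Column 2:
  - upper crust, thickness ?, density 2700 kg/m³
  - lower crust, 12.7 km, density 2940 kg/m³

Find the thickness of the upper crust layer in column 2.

Take the compensation level at the base of the deeper column (depth z_c below the surface of column 1) and equate Σ ρ_i t_i down to z_c; mantle fills any gap and the z_c terms cancel.
Column 1: 4.35×2020 + 20.2×2810 + 15.4×2990 + (z_c − 39.95)×3390
Column 2: 2.9×0 + x×2700 + 12.7×2940 + (z_c − 2.9 − 12.7 − x)×3390
The z_c×3390 term appears on both sides and cancels. Collect the known terms of each column as K = Σ(ρt)_known − 3390 × (depth of known layers): K_1 = 111595 − 3390×39.95 = −23835.5; K_2 = 37338 − 3390×(2.9 + 12.7) = −15546.
Balance: K_1 = K_2 − x×(3390 − 2700), so x = (K_2 − K_1)/(3390 − 2700) = 8289.5/690 = 12 km.

12 km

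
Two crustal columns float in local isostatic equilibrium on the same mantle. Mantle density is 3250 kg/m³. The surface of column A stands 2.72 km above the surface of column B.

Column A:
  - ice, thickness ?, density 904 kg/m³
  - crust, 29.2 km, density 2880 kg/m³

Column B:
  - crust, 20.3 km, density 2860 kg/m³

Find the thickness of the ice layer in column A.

Take the compensation level at the base of the deeper column (depth z_c below the surface of column A) and equate Σ ρ_i t_i down to z_c; mantle fills any gap and the z_c terms cancel.
Column A: x×904 + 29.2×2880 + (z_c − 29.2 − x)×3250
Column B: 2.72×0 + 20.3×2860 + (z_c − 2.72 − 20.3)×3250
The z_c×3250 term appears on both sides and cancels. Collect the known terms of each column as K = Σ(ρt)_known − 3250 × (depth of known layers): K_A = 84096 − 3250×29.2 = −10804; K_B = 58058 − 3250×(2.72 + 20.3) = −16757.
Balance: K_A − x×(3250 − 904) = K_B, so x = (K_A − K_B)/(3250 − 904) = 5953/2346 = 2.54 km.

2.54 km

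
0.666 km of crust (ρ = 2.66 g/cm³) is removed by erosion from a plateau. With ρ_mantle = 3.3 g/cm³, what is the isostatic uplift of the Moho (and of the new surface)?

0.537 km

Unloading: uplift u = e ρ_c/ρ_m = 0.666 km × 2.66/3.3 = 0.537 km.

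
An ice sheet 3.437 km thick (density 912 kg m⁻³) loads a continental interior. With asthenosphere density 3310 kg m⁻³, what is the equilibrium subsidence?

0.947 km

For local isostatic compensation: the ice load ρ_ice t is balanced by mantle displaced below, ρ_m s.
s = t ρ_ice / ρ_m = 3.437 km × 912/3310 = 0.947 km.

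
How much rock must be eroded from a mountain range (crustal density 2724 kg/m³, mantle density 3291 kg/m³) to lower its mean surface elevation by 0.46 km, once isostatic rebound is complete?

2.67 km

Net drop Δ = e − u = e − e ρ_c/ρ_m = e (ρ_m − ρ_c)/ρ_m.
e = Δ ρ_m/(ρ_m − ρ_c) = 0.46 km × 3291/567 = 2.67 km.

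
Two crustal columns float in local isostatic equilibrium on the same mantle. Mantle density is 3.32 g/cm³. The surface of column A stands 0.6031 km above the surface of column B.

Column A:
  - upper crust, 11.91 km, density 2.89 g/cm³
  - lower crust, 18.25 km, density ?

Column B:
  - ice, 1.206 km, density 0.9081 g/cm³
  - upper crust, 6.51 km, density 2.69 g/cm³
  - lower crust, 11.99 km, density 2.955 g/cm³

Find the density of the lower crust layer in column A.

Take the compensation level at the base of the deeper column (depth z_c below the surface of column A) and equate Σ ρ_i t_i down to z_c; mantle fills any gap and the z_c terms cancel.
Column A: 11.91×2.89 + 18.25×ρ + (z_c − 30.16)×3.32
Column B: 0.6031×0 + 1.206×0.9081 + 6.51×2.69 + 11.99×2.955 + (z_c − 0.6031 − 19.706)×3.32
The z_c×3.32 term appears on both sides and cancels. Collect the known terms of each column as K = Σ(ρt)_known − 3.32 × (depth of known layers): K_A = 34.4199 − 3.32×30.16 = −65.7113; K_B = 54.0375186 − 3.32×(0.6031 + 19.706) = −13.3886934.
Balance: K_A + 18.25×ρ = K_B, so ρ = (K_B − K_A)/18.25 = 52.3226/18.25 = 2.87 g/cm³.

2.87 g/cm³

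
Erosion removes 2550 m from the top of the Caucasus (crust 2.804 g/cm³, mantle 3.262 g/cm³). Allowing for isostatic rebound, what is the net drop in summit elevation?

358 m

Rebound u = e ρ_c/ρ_m = 2550 m × 2.804/3.262 = 2192 m.
Net surface drop = e − u = 2550 m − 2192 m = e (ρ_m − ρ_c)/ρ_m = 358 m.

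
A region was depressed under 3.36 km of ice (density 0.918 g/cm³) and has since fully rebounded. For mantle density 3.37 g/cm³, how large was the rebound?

Removing the load lets mantle flow back in; uplift u satisfies ρ_ice t = ρ_m u.
u = t ρ_ice/ρ_m = 3.36 km × 0.918/3.37 = 0.915 km.

0.915 km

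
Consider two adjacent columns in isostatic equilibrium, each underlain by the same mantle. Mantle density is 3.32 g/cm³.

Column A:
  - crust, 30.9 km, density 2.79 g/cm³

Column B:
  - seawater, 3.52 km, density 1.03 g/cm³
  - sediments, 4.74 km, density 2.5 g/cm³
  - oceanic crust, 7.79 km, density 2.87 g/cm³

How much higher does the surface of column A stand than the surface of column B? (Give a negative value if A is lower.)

For any compensation level in the mantle, the mantle terms cancel and isostasy reduces to e = (Σt_A − Σt_B) − (Σ(ρt)_A − Σ(ρt)_B) / ρ_m.
Σt_A = 30.9 km; Σt_B = 16.05 km; Σ(ρt)_A = 86.211; Σ(ρt)_B = 37.8329 (in km·g/cm³).
e = (30.9 − 16.05) − (86.211 − 37.8329) / 3.32 = 0.278 km.

0.278 km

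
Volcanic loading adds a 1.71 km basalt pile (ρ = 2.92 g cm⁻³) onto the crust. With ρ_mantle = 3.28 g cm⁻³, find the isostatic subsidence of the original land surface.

Subaerial loading: s = t ρ_load / ρ_m.
s = 1.71 km × 2.92/3.28 = 1.52 km.

1.52 km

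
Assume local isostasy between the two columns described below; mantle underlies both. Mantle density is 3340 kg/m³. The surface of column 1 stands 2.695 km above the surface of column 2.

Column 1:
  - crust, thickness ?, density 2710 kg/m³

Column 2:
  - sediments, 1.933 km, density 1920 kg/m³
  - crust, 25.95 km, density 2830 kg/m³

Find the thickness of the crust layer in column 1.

39.7 km

Take the compensation level at the base of the deeper column (depth z_c below the surface of column 1) and equate Σ ρ_i t_i down to z_c; mantle fills any gap and the z_c terms cancel.
Column 1: x×2710 + (z_c − 0 − x)×3340
Column 2: 2.695×0 + 1.933×1920 + 25.95×2830 + (z_c − 2.695 − 27.883)×3340
The z_c×3340 term appears on both sides and cancels. Collect the known terms of each column as K = Σ(ρt)_known − 3340 × (depth of known layers): K_1 = 0 − 3340×0 = 0; K_2 = 77149.86 − 3340×(2.695 + 27.883) = −24980.66.
Balance: K_1 − x×(3340 − 2710) = K_2, so x = (K_1 − K_2)/(3340 − 2710) = 24980.7/630 = 39.7 km.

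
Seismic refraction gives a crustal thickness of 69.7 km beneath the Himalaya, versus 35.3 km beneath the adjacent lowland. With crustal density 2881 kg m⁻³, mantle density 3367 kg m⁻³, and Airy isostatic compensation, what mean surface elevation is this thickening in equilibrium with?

4.97 km

Excess crust Δ = 69.7 km − 35.3 km = 34.4 km, split between elevation h and root r with h + r = Δ.
Airy balance ρ_c h = (ρ_m − ρ_c) r gives r = h ρ_c/(ρ_m − ρ_c), so h (1 + ρ_c/(ρ_m − ρ_c)) = Δ, i.e. h = Δ (ρ_m − ρ_c)/ρ_m.
h = 34.4 km × 486/3367 = 4.97 km.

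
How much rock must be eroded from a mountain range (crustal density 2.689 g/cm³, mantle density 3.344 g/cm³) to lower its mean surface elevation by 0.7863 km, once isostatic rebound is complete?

4.01 km

Net drop Δ = e − u = e − e ρ_c/ρ_m = e (ρ_m − ρ_c)/ρ_m.
e = Δ ρ_m/(ρ_m − ρ_c) = 0.7863 km × 3.344/0.655 = 4.01 km.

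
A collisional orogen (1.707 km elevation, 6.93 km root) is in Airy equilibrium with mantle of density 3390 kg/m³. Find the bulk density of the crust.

ρ_c h = (ρ_m − ρ_c) r → ρ_c (h + r) = ρ_m r → ρ_c = ρ_m r / (h + r).
ρ_c = 3390 × 6.93 km / (1.707 km + 6.93 km) = 2720 kg/m³.

2720 kg/m³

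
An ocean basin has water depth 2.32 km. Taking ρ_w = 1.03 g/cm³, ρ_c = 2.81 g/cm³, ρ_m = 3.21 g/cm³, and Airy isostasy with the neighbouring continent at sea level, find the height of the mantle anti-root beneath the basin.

10.3 km

Balancing pressure at the compensation depth: replacing crust with seawater at the top is compensated by replacing crust with mantle at the base: d (ρ_c − ρ_w) = a (ρ_m − ρ_c).
a = d (ρ_c − ρ_w)/(ρ_m − ρ_c) = 2.32 km × 1.78/0.4 = 10.3 km.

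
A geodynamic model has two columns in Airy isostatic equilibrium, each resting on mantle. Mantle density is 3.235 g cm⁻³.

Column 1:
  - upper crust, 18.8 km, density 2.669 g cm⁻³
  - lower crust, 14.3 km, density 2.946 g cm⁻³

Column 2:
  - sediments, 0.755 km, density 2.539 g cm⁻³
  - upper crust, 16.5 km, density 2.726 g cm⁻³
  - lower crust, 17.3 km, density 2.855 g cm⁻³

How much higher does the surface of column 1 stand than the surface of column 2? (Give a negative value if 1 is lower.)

−0.224 km

For any compensation level in the mantle, the mantle terms cancel and isostasy reduces to e = (Σt_1 − Σt_2) − (Σ(ρt)_1 − Σ(ρt)_2) / ρ_m.
Σt_1 = 33.1 km; Σt_2 = 34.555 km; Σ(ρt)_1 = 92.305; Σ(ρt)_2 = 96.287445 (in km·g cm⁻³).
e = (33.1 − 34.555) − (92.305 − 96.287445) / 3.235 = −0.224 km.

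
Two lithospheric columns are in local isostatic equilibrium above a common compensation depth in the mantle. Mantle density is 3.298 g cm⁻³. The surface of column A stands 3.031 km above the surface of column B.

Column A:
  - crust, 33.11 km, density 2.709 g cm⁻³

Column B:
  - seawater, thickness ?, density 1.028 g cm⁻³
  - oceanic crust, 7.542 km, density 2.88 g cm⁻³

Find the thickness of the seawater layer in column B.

2.8 km

Take the compensation level at the base of the deeper column (depth z_c below the surface of column A) and equate Σ ρ_i t_i down to z_c; mantle fills any gap and the z_c terms cancel.
Column A: 33.11×2.709 + (z_c − 33.11)×3.298
Column B: 3.031×0 + x×1.028 + 7.542×2.88 + (z_c − 3.031 − 7.542 − x)×3.298
The z_c×3.298 term appears on both sides and cancels. Collect the known terms of each column as K = Σ(ρt)_known − 3.298 × (depth of known layers): K_A = 89.69499 − 3.298×33.11 = −19.50179; K_B = 21.72096 − 3.298×(3.031 + 7.542) = −13.148794.
Balance: K_A = K_B − x×(3.298 − 1.028), so x = (K_B − K_A)/(3.298 − 1.028) = 6.353/2.27 = 2.8 km.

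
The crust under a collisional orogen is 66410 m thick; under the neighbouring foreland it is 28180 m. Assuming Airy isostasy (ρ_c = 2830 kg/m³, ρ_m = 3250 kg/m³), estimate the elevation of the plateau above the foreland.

4940 m

Excess crust Δ = 66410 m − 28180 m = 38230 m, split between elevation h and root r with h + r = Δ.
Airy balance ρ_c h = (ρ_m − ρ_c) r gives r = h ρ_c/(ρ_m − ρ_c), so h (1 + ρ_c/(ρ_m − ρ_c)) = Δ, i.e. h = Δ (ρ_m − ρ_c)/ρ_m.
h = 38230 m × 420/3250 = 4940 m.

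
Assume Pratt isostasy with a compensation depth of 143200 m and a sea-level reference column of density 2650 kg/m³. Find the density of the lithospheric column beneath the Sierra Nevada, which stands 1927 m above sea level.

Pratt balance: ρ_ref D = ρ (D + h).
ρ = ρ_ref D/(D + h) = 2650 × 143200 m/(143200 m + 1927 m) = 2610 kg/m³.

2610 kg/m³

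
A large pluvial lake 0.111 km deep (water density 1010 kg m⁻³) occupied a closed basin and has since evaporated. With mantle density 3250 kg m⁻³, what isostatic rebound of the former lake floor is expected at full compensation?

u = d ρ_w/ρ_m = 0.111 km × 1010/3250 = 0.0345 km.

0.0345 km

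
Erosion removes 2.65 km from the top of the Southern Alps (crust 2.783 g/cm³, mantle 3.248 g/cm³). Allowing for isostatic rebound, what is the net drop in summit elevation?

0.379 km

Rebound u = e ρ_c/ρ_m = 2.65 km × 2.783/3.248 = 2.271 km.
Net surface drop = e − u = 2.65 km − 2.271 km = e (ρ_m − ρ_c)/ρ_m = 0.379 km.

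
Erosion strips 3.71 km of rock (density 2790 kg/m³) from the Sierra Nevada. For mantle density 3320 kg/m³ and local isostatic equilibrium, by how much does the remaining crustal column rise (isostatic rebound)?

Unloading: uplift u = e ρ_c/ρ_m = 3.71 km × 2790/3320 = 3.12 km.

3.12 km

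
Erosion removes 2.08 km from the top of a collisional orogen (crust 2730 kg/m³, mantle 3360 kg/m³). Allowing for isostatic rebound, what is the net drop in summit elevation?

Rebound u = e ρ_c/ρ_m = 2.08 km × 2730/3360 = 1.69 km.
Net surface drop = e − u = 2.08 km − 1.69 km = e (ρ_m − ρ_c)/ρ_m = 0.39 km.

0.39 km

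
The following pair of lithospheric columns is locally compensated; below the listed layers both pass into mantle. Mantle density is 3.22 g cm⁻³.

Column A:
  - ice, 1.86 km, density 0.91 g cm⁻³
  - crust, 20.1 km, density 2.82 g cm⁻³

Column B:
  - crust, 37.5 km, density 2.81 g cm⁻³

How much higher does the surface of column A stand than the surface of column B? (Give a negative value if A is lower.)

−0.944 km

For any compensation level in the mantle, the mantle terms cancel and isostasy reduces to e = (Σt_A − Σt_B) − (Σ(ρt)_A − Σ(ρt)_B) / ρ_m.
Σt_A = 21.96 km; Σt_B = 37.5 km; Σ(ρt)_A = 58.3746; Σ(ρt)_B = 105.375 (in km·g cm⁻³).
e = (21.96 − 37.5) − (58.3746 − 105.375) / 3.22 = −0.944 km.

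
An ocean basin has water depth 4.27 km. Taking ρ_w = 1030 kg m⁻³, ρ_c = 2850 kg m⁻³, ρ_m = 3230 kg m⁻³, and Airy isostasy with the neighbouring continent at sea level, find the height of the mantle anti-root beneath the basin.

For local isostatic compensation: replacing crust with seawater at the top is compensated by replacing crust with mantle at the base: d (ρ_c − ρ_w) = a (ρ_m − ρ_c).
a = d (ρ_c − ρ_w)/(ρ_m − ρ_c) = 4.27 km × 1820/380 = 20.5 km.

20.5 km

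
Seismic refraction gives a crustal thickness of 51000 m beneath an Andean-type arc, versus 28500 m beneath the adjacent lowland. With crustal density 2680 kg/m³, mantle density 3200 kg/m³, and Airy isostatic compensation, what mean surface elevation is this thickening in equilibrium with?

3660 m

Excess crust Δ = 51000 m − 28500 m = 22500 m, split between elevation h and root r with h + r = Δ.
Airy balance ρ_c h = (ρ_m − ρ_c) r gives r = h ρ_c/(ρ_m − ρ_c), so h (1 + ρ_c/(ρ_m − ρ_c)) = Δ, i.e. h = Δ (ρ_m − ρ_c)/ρ_m.
h = 22500 m × 520/3200 = 3660 m.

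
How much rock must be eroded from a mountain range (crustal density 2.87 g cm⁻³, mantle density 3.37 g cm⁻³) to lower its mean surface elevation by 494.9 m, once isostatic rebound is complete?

3340 m

Net drop Δ = e − u = e − e ρ_c/ρ_m = e (ρ_m − ρ_c)/ρ_m.
e = Δ ρ_m/(ρ_m − ρ_c) = 494.9 m × 3.37/0.5 = 3340 m.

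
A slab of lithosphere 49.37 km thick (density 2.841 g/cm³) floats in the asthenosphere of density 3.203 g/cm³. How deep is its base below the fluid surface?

Draft d = t ρ_obj/ρ_fluid = 49.37 km × 2.841/3.203 = 43.8 km.

43.8 km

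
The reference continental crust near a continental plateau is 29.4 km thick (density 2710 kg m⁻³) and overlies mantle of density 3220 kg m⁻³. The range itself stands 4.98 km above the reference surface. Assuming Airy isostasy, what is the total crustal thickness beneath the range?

Root depth r = h ρ_c / (ρ_m − ρ_c) = 4.98 km × 2710 / 510 = 26.46 km.
Total thickness = T + h + r = 29.4 km + 4.98 km + 26.46 km = 60.8 km.

60.8 km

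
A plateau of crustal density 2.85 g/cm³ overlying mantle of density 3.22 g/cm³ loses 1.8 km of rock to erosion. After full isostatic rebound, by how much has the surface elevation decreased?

Rebound u = e ρ_c/ρ_m = 1.8 km × 2.85/3.22 = 1.593 km.
Net surface drop = e − u = 1.8 km − 1.593 km = e (ρ_m − ρ_c)/ρ_m = 0.207 km.

0.207 km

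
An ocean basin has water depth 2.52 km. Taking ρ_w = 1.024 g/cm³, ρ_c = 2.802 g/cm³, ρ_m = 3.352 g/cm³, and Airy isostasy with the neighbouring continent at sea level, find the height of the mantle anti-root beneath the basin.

For local isostatic compensation: replacing crust with seawater at the top is compensated by replacing crust with mantle at the base: d (ρ_c − ρ_w) = a (ρ_m − ρ_c).
a = d (ρ_c − ρ_w)/(ρ_m − ρ_c) = 2.52 km × 1.778/0.55 = 8.15 km.

8.15 km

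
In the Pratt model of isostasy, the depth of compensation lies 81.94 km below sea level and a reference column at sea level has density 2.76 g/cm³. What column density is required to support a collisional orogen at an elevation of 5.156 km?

2.6 g/cm³

Pratt balance: ρ_ref D = ρ (D + h).
ρ = ρ_ref D/(D + h) = 2.76 × 81.94 km/(81.94 km + 5.156 km) = 2.6 g/cm³.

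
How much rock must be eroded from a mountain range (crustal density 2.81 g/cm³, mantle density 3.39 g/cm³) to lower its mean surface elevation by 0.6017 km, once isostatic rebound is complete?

3.52 km

Net drop Δ = e − u = e − e ρ_c/ρ_m = e (ρ_m − ρ_c)/ρ_m.
e = Δ ρ_m/(ρ_m − ρ_c) = 0.6017 km × 3.39/0.58 = 3.52 km.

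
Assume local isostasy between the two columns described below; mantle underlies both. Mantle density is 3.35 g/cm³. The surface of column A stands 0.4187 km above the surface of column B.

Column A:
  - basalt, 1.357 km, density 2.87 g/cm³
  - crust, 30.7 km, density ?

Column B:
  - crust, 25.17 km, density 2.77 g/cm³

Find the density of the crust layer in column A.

Take the compensation level at the base of the deeper column (depth z_c below the surface of column A) and equate Σ ρ_i t_i down to z_c; mantle fills any gap and the z_c terms cancel.
Column A: 1.357×2.87 + 30.7×ρ + (z_c − 32.057)×3.35
Column B: 0.4187×0 + 25.17×2.77 + (z_c − 0.4187 − 25.17)×3.35
The z_c×3.35 term appears on both sides and cancels. Collect the known terms of each column as K = Σ(ρt)_known − 3.35 × (depth of known layers): K_A = 3.89459 − 3.35×32.057 = −103.49636; K_B = 69.7209 − 3.35×(0.4187 + 25.17) = −16.001245.
Balance: K_A + 30.7×ρ = K_B, so ρ = (K_B − K_A)/30.7 = 87.4951/30.7 = 2.85 g/cm³.

2.85 g/cm³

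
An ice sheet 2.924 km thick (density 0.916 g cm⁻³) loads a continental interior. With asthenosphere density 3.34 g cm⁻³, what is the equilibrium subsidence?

Balancing pressure at the compensation depth: the ice load ρ_ice t is balanced by mantle displaced below, ρ_m s.
s = t ρ_ice / ρ_m = 2.924 km × 0.916/3.34 = 0.802 km.

0.802 km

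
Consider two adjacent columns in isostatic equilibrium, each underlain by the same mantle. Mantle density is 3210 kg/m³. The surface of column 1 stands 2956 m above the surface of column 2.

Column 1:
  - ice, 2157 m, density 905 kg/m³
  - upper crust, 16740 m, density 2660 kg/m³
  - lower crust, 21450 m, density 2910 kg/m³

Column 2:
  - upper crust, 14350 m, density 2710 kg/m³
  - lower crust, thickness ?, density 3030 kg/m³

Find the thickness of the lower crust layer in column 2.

Take the compensation level at the base of the deeper column (depth z_c below the surface of column 1) and equate Σ ρ_i t_i down to z_c; mantle fills any gap and the z_c terms cancel.
Column 1: 2157×905 + 16740×2660 + 21450×2910 + (z_c − 40347)×3210
Column 2: 2956×0 + 14350×2710 + x×3030 + (z_c − 2956 − 14350 − x)×3210
The z_c×3210 term appears on both sides and cancels. Collect the known terms of each column as K = Σ(ρt)_known − 3210 × (depth of known layers): K_1 = 108899985 − 3210×40347 = −20613885; K_2 = 38888500 − 3210×(2956 + 14350) = −16663760.
Balance: K_1 = K_2 − x×(3210 − 3030), so x = (K_2 − K_1)/(3210 − 3030) = 3950120/180 = 21900 m.

21900 m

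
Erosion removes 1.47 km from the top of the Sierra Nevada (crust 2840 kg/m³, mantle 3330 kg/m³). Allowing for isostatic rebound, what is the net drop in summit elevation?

Rebound u = e ρ_c/ρ_m = 1.47 km × 2840/3330 = 1.254 km.
Net surface drop = e − u = 1.47 km − 1.254 km = e (ρ_m − ρ_c)/ρ_m = 0.216 km.

0.216 km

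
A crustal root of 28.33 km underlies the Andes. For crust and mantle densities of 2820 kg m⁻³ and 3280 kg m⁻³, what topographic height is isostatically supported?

By Archimedes' principle applied to the lithosphere: ρ_c h = (ρ_m − ρ_c) r.
h = r (ρ_m − ρ_c) / ρ_c = 28.33 km × (3280 − 2820) / 2820 = 4.62 km.

4.62 km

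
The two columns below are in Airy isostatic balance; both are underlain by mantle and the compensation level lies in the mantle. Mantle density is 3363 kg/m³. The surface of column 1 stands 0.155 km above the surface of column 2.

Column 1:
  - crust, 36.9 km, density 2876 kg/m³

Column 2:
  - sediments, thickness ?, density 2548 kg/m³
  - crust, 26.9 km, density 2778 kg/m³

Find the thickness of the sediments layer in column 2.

2.1 km

Take the compensation level at the base of the deeper column (depth z_c below the surface of column 1) and equate Σ ρ_i t_i down to z_c; mantle fills any gap and the z_c terms cancel.
Column 1: 36.9×2876 + (z_c − 36.9)×3363
Column 2: 0.155×0 + x×2548 + 26.9×2778 + (z_c − 0.155 − 26.9 − x)×3363
The z_c×3363 term appears on both sides and cancels. Collect the known terms of each column as K = Σ(ρt)_known − 3363 × (depth of known layers): K_1 = 106124.4 − 3363×36.9 = −17970.3; K_2 = 74728.2 − 3363×(0.155 + 26.9) = −16257.765.
Balance: K_1 = K_2 − x×(3363 − 2548), so x = (K_2 − K_1)/(3363 − 2548) = 1712.54/815 = 2.1 km.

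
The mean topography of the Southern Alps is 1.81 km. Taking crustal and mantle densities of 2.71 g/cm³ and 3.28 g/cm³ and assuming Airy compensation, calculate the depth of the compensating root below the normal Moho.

In Airy isostatic equilibrium: the weight of the topography is balanced by the buoyancy of the root, ρ_c h = (ρ_m − ρ_c) r.
r = h · ρ_c / (ρ_m − ρ_c) = 1.81 km × 2.71 / (3.28 − 2.71) = 8.61 km.

8.61 km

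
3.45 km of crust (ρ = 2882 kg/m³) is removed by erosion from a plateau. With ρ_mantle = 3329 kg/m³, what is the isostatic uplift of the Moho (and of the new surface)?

2.99 km

Unloading: uplift u = e ρ_c/ρ_m = 3.45 km × 2882/3329 = 2.99 km.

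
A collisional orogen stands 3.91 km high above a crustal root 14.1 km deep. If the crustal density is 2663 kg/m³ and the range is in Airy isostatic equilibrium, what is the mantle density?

Airy balance: ρ_c h = (ρ_m − ρ_c) r → ρ_m = ρ_c (1 + h/r).
ρ_m = 2663 × (1 + 3.91 km/14.1 km) = 3400 kg/m³.

3400 kg/m³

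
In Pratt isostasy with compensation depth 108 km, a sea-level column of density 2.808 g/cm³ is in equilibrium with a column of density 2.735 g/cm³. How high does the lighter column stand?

ρ_ref D = ρ (D + h) → h = D (ρ_ref − ρ)/ρ.
h = 108 km × (2.808 − 2.735)/2.735 = 2.88 km.

2.88 km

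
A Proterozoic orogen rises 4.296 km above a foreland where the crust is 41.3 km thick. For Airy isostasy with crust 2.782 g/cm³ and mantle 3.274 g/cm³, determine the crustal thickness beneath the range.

69.9 km

Root depth r = h ρ_c / (ρ_m − ρ_c) = 4.296 km × 2.782 / 0.492 = 24.29 km.
Total thickness = T + h + r = 41.3 km + 4.296 km + 24.29 km = 69.9 km.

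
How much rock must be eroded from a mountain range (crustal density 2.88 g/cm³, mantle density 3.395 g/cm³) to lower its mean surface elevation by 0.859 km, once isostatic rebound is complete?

5.66 km

Net drop Δ = e − u = e − e ρ_c/ρ_m = e (ρ_m − ρ_c)/ρ_m.
e = Δ ρ_m/(ρ_m − ρ_c) = 0.859 km × 3.395/0.515 = 5.66 km.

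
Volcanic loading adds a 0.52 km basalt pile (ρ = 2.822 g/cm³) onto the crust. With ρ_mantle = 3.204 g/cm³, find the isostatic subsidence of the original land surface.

Subaerial loading: s = t ρ_load / ρ_m.
s = 0.52 km × 2.822/3.204 = 0.458 km.

0.458 km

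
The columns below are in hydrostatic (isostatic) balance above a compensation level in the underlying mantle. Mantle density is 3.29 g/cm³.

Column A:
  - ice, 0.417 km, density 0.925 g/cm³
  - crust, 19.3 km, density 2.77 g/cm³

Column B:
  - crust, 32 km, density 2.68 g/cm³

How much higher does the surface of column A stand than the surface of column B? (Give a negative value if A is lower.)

For any compensation level in the mantle, the mantle terms cancel and isostasy reduces to e = (Σt_A − Σt_B) − (Σ(ρt)_A − Σ(ρt)_B) / ρ_m.
Σt_A = 19.717 km; Σt_B = 32 km; Σ(ρt)_A = 53.846725; Σ(ρt)_B = 85.76 (in km·g/cm³).
e = (19.717 − 32) − (53.846725 − 85.76) / 3.29 = −2.58 km.

−2.58 km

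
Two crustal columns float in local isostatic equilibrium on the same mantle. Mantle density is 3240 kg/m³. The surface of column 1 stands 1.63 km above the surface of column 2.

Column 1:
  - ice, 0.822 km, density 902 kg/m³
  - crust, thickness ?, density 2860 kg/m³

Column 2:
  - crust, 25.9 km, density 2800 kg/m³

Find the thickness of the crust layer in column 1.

Take the compensation level at the base of the deeper column (depth z_c below the surface of column 1) and equate Σ ρ_i t_i down to z_c; mantle fills any gap and the z_c terms cancel.
Column 1: 0.822×902 + x×2860 + (z_c − 0.822 − x)×3240
Column 2: 1.63×0 + 25.9×2800 + (z_c − 1.63 − 25.9)×3240
The z_c×3240 term appears on both sides and cancels. Collect the known terms of each column as K = Σ(ρt)_known − 3240 × (depth of known layers): K_1 = 741.444 − 3240×0.822 = −1921.836; K_2 = 72520 − 3240×(1.63 + 25.9) = −16677.2.
Balance: K_1 − x×(3240 − 2860) = K_2, so x = (K_1 − K_2)/(3240 − 2860) = 14755.4/380 = 38.8 km.

38.8 km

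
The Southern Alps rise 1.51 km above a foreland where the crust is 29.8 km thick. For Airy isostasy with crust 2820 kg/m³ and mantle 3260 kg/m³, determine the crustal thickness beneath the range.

Root depth r = h ρ_c / (ρ_m − ρ_c) = 1.51 km × 2820 / 440 = 9.678 km.
Total thickness = T + h + r = 29.8 km + 1.51 km + 9.678 km = 41 km.

41 km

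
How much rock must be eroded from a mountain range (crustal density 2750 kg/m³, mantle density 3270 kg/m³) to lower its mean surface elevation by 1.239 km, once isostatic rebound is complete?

7.79 km

Net drop Δ = e − u = e − e ρ_c/ρ_m = e (ρ_m − ρ_c)/ρ_m.
e = Δ ρ_m/(ρ_m − ρ_c) = 1.239 km × 3270/520 = 7.79 km.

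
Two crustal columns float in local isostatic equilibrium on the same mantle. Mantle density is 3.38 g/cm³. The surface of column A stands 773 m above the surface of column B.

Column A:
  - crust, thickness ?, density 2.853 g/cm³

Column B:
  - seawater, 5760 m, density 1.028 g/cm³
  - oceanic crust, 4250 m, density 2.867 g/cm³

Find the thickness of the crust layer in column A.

34800 m

Take the compensation level at the base of the deeper column (depth z_c below the surface of column A) and equate Σ ρ_i t_i down to z_c; mantle fills any gap and the z_c terms cancel.
Column A: x×2.853 + (z_c − 0 − x)×3.38
Column B: 773×0 + 5760×1.028 + 4250×2.867 + (z_c − 773 − 10010)×3.38
The z_c×3.38 term appears on both sides and cancels. Collect the known terms of each column as K = Σ(ρt)_known − 3.38 × (depth of known layers): K_A = 0 − 3.38×0 = 0; K_B = 18106.03 − 3.38×(773 + 10010) = −18340.51.
Balance: K_A − x×(3.38 − 2.853) = K_B, so x = (K_A − K_B)/(3.38 − 2.853) = 18340.5/0.527 = 34800 m.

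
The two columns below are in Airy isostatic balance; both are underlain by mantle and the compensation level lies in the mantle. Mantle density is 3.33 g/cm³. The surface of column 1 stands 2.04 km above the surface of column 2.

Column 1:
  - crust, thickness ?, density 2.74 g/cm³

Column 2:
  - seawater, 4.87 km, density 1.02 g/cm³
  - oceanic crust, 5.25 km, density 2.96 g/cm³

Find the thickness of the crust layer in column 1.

Take the compensation level at the base of the deeper column (depth z_c below the surface of column 1) and equate Σ ρ_i t_i down to z_c; mantle fills any gap and the z_c terms cancel.
Column 1: x×2.74 + (z_c − 0 − x)×3.33
Column 2: 2.04×0 + 4.87×1.02 + 5.25×2.96 + (z_c − 2.04 − 10.12)×3.33
The z_c×3.33 term appears on both sides and cancels. Collect the known terms of each column as K = Σ(ρt)_known − 3.33 × (depth of known layers): K_1 = 0 − 3.33×0 = 0; K_2 = 20.5074 − 3.33×(2.04 + 10.12) = −19.9854.
Balance: K_1 − x×(3.33 − 2.74) = K_2, so x = (K_1 − K_2)/(3.33 − 2.74) = 19.9854/0.59 = 33.9 km.

33.9 km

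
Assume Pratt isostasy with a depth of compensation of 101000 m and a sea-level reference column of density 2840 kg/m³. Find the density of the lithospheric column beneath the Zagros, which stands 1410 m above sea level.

Pratt balance: ρ_ref D = ρ (D + h).
ρ = ρ_ref D/(D + h) = 2840 × 101000 m/(101000 m + 1410 m) = 2800 kg/m³.

2800 kg/m³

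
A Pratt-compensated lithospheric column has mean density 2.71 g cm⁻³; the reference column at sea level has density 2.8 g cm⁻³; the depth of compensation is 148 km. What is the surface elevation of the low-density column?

4.92 km

ρ_ref D = ρ (D + h) → h = D (ρ_ref − ρ)/ρ.
h = 148 km × (2.8 − 2.71)/2.71 = 4.92 km.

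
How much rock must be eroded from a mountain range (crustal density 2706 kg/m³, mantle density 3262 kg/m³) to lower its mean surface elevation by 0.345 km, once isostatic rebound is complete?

Net drop Δ = e − u = e − e ρ_c/ρ_m = e (ρ_m − ρ_c)/ρ_m.
e = Δ ρ_m/(ρ_m − ρ_c) = 0.345 km × 3262/556 = 2.02 km.

2.02 km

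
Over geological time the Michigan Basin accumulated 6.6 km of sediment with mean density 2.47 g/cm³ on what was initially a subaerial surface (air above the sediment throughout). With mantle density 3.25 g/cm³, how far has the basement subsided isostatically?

Subaerial load: s = t ρ_sed / ρ_m = 6.6 km × 2.47/3.25 = 5.02 km.

5.02 km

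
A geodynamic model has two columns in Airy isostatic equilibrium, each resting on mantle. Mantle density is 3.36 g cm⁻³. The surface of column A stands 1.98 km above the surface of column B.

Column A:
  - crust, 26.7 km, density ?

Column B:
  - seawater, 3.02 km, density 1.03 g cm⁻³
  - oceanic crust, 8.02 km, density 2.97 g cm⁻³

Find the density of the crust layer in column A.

2.73 g cm⁻³

Take the compensation level at the base of the deeper column (depth z_c below the surface of column A) and equate Σ ρ_i t_i down to z_c; mantle fills any gap and the z_c terms cancel.
Column A: 26.7×ρ + (z_c − 26.7)×3.36
Column B: 1.98×0 + 3.02×1.03 + 8.02×2.97 + (z_c − 1.98 − 11.04)×3.36
The z_c×3.36 term appears on both sides and cancels. Collect the known terms of each column as K = Σ(ρt)_known − 3.36 × (depth of known layers): K_A = 0 − 3.36×26.7 = −89.712; K_B = 26.93 − 3.36×(1.98 + 11.04) = −16.8172.
Balance: K_A + 26.7×ρ = K_B, so ρ = (K_B − K_A)/26.7 = 72.8948/26.7 = 2.73 g cm⁻³.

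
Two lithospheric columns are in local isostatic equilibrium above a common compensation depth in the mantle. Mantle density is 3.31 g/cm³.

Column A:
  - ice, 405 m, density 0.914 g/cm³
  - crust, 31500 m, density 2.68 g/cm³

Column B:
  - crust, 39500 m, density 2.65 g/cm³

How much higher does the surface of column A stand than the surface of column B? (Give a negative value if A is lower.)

For any compensation level in the mantle, the mantle terms cancel and isostasy reduces to e = (Σt_A − Σt_B) − (Σ(ρt)_A − Σ(ρt)_B) / ρ_m.
Σt_A = 31905 m; Σt_B = 39500 m; Σ(ρt)_A = 84790.17; Σ(ρt)_B = 104675 (in m·g/cm³).
e = (31905 − 39500) − (84790.17 − 104675) / 3.31 = −1590 m.

−1590 m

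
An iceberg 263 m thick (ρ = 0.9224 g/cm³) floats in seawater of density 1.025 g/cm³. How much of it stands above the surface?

Floating equilibrium: submerged depth d = t ρ_obj/ρ_fluid = 263 m × 0.9224/1.025 = 236.7 m.
Freeboard = t − d = 263 m − 236.7 m = 26.3 m.

26.3 m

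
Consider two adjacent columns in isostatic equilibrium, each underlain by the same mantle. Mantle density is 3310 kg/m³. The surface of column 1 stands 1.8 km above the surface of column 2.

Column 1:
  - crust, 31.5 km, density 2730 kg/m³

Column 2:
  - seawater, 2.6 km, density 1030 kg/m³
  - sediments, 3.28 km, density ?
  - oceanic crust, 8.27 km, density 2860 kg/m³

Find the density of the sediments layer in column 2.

2500 kg/m³

Take the compensation level at the base of the deeper column (depth z_c below the surface of column 1) and equate Σ ρ_i t_i down to z_c; mantle fills any gap and the z_c terms cancel.
Column 1: 31.5×2730 + (z_c − 31.5)×3310
Column 2: 1.8×0 + 2.6×1030 + 3.28×ρ + 8.27×2860 + (z_c − 1.8 − 14.15)×3310
The z_c×3310 term appears on both sides and cancels. Collect the known terms of each column as K = Σ(ρt)_known − 3310 × (depth of known layers): K_1 = 85995 − 3310×31.5 = −18270; K_2 = 26330.2 − 3310×(1.8 + 14.15) = −26464.3.
Balance: K_1 = K_2 + 3.28×ρ, so ρ = (K_1 − K_2)/3.28 = 8194.3/3.28 = 2500 kg/m³.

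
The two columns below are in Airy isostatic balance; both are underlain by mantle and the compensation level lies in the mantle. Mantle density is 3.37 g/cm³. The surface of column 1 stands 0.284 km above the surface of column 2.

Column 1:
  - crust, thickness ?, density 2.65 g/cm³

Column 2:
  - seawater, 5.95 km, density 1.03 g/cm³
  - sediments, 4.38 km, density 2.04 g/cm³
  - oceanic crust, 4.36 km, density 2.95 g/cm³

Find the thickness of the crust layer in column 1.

Take the compensation level at the base of the deeper column (depth z_c below the surface of column 1) and equate Σ ρ_i t_i down to z_c; mantle fills any gap and the z_c terms cancel.
Column 1: x×2.65 + (z_c − 0 − x)×3.37
Column 2: 0.284×0 + 5.95×1.03 + 4.38×2.04 + 4.36×2.95 + (z_c − 0.284 − 14.69)×3.37
The z_c×3.37 term appears on both sides and cancels. Collect the known terms of each column as K = Σ(ρt)_known − 3.37 × (depth of known layers): K_1 = 0 − 3.37×0 = 0; K_2 = 27.9257 − 3.37×(0.284 + 14.69) = −22.53668.
Balance: K_1 − x×(3.37 − 2.65) = K_2, so x = (K_1 − K_2)/(3.37 − 2.65) = 22.5367/0.72 = 31.3 km.

31.3 km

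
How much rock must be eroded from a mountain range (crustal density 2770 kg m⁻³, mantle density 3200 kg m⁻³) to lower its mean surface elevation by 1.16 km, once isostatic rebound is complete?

8.63 km

Net drop Δ = e − u = e − e ρ_c/ρ_m = e (ρ_m − ρ_c)/ρ_m.
e = Δ ρ_m/(ρ_m − ρ_c) = 1.16 km × 3200/430 = 8.63 km.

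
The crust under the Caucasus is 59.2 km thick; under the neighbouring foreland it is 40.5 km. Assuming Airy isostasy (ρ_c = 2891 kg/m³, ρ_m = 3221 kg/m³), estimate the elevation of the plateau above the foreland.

1.92 km

Excess crust Δ = 59.2 km − 40.5 km = 18.7 km, split between elevation h and root r with h + r = Δ.
Airy balance ρ_c h = (ρ_m − ρ_c) r gives r = h ρ_c/(ρ_m − ρ_c), so h (1 + ρ_c/(ρ_m − ρ_c)) = Δ, i.e. h = Δ (ρ_m − ρ_c)/ρ_m.
h = 18.7 km × 330/3221 = 1.92 km.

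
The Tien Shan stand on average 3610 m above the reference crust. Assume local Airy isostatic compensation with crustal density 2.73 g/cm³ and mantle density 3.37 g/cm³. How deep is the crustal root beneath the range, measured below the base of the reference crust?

Isostatic balance requires: the weight of the topography is balanced by the buoyancy of the root, ρ_c h = (ρ_m − ρ_c) r.
r = h · ρ_c / (ρ_m − ρ_c) = 3610 m × 2.73 / (3.37 − 2.73) = 15400 m.

15400 m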